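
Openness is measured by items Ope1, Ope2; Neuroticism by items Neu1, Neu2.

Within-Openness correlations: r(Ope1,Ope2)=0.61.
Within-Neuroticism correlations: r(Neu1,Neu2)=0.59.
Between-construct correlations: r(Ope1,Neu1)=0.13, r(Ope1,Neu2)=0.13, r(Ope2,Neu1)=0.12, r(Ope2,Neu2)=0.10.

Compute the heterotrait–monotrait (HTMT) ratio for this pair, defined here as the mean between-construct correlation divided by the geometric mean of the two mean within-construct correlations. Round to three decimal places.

0.200

Mean heterotrait r = 0.48/4 = 0.1200.
Mean within-Ope = 0.61/1 = 0.6100; mean within-Neu = 0.59/1 = 0.5900.
Geometric mean = √(0.6100 × 0.5900) = 0.5999.
HTMT = 0.1200 / 0.5999 = 0.200.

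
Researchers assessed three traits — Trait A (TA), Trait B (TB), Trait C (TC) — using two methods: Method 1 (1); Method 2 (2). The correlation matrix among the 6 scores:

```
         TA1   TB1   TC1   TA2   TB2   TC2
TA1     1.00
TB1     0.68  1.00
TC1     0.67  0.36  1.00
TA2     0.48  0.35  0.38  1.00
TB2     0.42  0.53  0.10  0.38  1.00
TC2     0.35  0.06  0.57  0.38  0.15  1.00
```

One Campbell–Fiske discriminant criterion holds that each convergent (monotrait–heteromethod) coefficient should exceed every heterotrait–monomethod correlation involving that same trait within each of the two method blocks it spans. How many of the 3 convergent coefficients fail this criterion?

Each convergent coefficient versus the relevant comparison correlations:
TA (methods 1·2): 0.48 vs {0.68, 0.38, 0.67, 0.38} → fail.
TB (methods 1·2): 0.53 vs {0.68, 0.38, 0.36, 0.15} → fail.
TC (methods 1·2): 0.57 vs {0.67, 0.38, 0.36, 0.15} → fail.
3 of 3 fail.

3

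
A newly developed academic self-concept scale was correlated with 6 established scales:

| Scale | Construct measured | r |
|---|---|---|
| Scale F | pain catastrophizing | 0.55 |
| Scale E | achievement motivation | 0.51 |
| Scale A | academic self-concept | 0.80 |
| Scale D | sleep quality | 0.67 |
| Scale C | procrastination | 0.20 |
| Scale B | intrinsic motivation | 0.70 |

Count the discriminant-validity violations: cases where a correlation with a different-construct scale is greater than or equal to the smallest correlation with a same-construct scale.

Convergent (same construct = academic self-concept): Scale A.
Smallest convergent = 0.80. Discriminant values: 0.55, 0.51, 0.67, 0.20, 0.70; count ≥ 0.80 → 0.

0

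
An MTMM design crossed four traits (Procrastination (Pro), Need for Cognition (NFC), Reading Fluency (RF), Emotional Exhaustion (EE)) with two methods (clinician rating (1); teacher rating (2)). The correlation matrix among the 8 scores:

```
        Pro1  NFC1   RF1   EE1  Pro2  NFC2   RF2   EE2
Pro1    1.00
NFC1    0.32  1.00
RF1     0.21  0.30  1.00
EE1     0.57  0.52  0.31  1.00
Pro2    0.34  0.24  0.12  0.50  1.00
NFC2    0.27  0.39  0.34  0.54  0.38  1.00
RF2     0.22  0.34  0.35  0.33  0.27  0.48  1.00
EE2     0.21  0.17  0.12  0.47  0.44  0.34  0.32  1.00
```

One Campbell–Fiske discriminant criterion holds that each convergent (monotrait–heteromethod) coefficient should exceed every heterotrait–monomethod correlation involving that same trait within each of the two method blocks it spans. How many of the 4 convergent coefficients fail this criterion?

Each convergent coefficient versus the relevant comparison correlations:
Pro (methods 1·2): 0.34 vs {0.32, 0.38, 0.21, 0.27, 0.57, 0.44} → fail.
NFC (methods 1·2): 0.39 vs {0.32, 0.38, 0.30, 0.48, 0.52, 0.34} → fail.
RF (methods 1·2): 0.35 vs {0.21, 0.27, 0.30, 0.48, 0.31, 0.32} → fail.
EE (methods 1·2): 0.47 vs {0.57, 0.44, 0.52, 0.34, 0.31, 0.32} → fail.
4 of 4 fail.

4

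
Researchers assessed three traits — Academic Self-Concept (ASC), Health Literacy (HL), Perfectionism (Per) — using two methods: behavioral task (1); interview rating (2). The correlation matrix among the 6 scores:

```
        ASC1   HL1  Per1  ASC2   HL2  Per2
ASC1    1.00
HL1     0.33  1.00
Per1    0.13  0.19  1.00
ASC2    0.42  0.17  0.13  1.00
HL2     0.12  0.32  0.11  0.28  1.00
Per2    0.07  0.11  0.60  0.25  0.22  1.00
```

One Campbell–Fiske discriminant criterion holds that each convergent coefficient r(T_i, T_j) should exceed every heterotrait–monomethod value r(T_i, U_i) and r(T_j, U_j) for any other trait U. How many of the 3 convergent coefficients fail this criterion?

1

Each convergent coefficient versus the relevant comparison correlations:
ASC (methods 1·2): 0.42 vs {0.33, 0.28, 0.13, 0.25} → pass.
HL (methods 1·2): 0.32 vs {0.33, 0.28, 0.19, 0.22} → fail.
Per (methods 1·2): 0.60 vs {0.13, 0.25, 0.19, 0.22} → pass.
1 of 3 fail.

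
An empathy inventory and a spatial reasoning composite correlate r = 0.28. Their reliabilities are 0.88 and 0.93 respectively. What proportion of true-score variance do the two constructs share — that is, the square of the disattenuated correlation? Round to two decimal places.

0.10

Disattenuated r = 0.28 / √(0.88 × 0.93) = 0.28 / 0.9047 = 0.3095.
Shared true-score variance = 0.3095² = 0.0958 ≈ 0.10.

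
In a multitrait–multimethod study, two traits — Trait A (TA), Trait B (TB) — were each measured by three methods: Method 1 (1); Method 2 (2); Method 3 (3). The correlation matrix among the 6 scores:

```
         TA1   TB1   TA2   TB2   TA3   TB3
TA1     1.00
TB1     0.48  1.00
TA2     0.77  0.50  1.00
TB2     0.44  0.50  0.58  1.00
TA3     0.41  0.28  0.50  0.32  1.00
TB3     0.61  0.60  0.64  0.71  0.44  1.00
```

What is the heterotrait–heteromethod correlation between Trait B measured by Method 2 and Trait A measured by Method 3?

0.32

Different traits and methods: r(TB2, TA3) = 0.32.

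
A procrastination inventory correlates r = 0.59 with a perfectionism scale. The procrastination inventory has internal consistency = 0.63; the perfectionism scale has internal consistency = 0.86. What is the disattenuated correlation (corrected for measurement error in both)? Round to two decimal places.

r_true = r_obs / √(r_xx · r_yy) = 0.59 / √(0.63 × 0.86) = 0.59 / √0.5418 = 0.59 / 0.7361 ≈ 0.80.

0.80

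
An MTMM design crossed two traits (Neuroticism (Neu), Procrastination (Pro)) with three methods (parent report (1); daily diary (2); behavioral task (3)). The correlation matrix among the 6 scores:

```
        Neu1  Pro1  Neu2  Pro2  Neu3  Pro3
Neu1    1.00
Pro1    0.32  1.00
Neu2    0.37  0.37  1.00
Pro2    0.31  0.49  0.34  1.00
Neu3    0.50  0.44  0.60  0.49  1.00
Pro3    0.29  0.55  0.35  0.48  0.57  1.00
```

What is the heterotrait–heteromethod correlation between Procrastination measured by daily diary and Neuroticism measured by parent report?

Different traits and methods: r(Pro2, Neu1) = 0.31.

0.31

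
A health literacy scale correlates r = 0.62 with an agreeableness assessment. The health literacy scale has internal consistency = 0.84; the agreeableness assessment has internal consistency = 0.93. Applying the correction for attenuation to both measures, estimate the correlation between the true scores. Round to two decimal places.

r_true = r_obs / √(r_xx · r_yy) = 0.62 / √(0.84 × 0.93) = 0.62 / √0.7812 = 0.62 / 0.8839 ≈ 0.70.

0.70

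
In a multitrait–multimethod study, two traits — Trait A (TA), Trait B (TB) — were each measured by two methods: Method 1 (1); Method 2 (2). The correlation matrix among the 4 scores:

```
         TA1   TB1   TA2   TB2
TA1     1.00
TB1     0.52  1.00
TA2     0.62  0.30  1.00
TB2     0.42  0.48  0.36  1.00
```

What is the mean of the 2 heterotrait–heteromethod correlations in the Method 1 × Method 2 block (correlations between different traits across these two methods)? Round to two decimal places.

0.36

HTHM values (method 1 × method 2): 0.42, 0.30; mean = 0.72/2 = 0.36.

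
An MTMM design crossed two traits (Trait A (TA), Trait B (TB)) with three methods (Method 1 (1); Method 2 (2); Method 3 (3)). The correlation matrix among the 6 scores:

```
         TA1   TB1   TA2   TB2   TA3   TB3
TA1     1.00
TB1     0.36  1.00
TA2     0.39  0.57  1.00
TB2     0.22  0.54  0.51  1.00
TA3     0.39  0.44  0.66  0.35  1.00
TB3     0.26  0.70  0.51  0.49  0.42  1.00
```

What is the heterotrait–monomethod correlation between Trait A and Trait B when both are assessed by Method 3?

0.42

Different traits, same method: r(TA3, TB3) = 0.42.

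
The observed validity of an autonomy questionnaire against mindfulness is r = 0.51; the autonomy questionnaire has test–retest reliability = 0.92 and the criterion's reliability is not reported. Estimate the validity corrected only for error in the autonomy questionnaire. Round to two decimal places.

Single correction: r_c = r_obs / √r_xx = 0.51 / √0.92 = 0.51 / 0.9592 ≈ 0.53.

0.53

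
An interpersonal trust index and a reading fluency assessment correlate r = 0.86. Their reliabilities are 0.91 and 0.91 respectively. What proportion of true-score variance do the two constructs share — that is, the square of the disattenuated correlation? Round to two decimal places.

0.89

Disattenuated r = 0.86 / √(0.91 × 0.91) = 0.86 / 0.9100 = 0.9451.
Shared true-score variance = 0.9451² = 0.8932 ≈ 0.89.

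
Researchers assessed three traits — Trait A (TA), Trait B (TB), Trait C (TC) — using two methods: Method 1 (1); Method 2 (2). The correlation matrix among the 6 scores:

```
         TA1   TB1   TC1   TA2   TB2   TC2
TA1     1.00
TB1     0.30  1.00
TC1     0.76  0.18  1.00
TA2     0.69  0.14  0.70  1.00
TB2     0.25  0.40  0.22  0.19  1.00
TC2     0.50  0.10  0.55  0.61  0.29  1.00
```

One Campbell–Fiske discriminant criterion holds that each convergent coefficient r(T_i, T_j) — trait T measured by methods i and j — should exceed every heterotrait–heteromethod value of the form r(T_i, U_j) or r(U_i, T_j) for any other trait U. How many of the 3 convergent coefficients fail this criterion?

2

Each convergent coefficient versus the relevant comparison correlations:
TA (methods 1·2): 0.69 vs {0.25, 0.14, 0.50, 0.70} → fail.
TB (methods 1·2): 0.40 vs {0.14, 0.25, 0.10, 0.22} → pass.
TC (methods 1·2): 0.55 vs {0.70, 0.50, 0.22, 0.10} → fail.
2 of 3 fail.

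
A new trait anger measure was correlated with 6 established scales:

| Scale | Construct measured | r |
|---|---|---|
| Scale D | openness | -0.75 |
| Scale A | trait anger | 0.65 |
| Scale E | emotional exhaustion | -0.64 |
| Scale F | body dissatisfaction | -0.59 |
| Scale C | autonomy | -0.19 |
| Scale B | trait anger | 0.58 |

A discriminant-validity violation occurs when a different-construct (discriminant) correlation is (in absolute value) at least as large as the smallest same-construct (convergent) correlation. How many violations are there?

3

Convergent (same construct = trait anger): Scale A, Scale B.
Smallest convergent = 0.58. Discriminant |r|: 0.75, 0.64, 0.59, 0.19; count ≥ 0.58 → 3.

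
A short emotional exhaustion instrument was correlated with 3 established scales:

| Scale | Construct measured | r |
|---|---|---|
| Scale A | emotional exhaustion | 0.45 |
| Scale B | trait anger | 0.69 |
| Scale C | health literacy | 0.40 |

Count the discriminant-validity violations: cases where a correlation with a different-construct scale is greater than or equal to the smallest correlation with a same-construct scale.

1

Convergent (same construct = emotional exhaustion): Scale A.
Smallest convergent = 0.45. Discriminant values: 0.69, 0.40; count ≥ 0.45 → 1.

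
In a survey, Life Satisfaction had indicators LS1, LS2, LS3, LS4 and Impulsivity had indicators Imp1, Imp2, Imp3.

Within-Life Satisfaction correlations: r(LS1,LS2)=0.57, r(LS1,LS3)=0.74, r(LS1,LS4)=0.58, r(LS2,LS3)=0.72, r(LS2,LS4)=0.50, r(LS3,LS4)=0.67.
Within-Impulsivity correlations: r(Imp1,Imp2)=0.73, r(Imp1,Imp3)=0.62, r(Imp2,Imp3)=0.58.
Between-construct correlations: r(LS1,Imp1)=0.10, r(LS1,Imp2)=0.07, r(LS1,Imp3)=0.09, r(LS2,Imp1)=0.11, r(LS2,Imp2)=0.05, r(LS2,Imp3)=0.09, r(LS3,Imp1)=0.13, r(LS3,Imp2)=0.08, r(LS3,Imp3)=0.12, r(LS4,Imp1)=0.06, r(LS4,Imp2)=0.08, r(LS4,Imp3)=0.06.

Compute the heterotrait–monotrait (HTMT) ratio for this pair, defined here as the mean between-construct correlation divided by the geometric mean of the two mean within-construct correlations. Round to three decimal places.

0.136

Mean heterotrait r = 1.04/12 = 0.0867.
Mean within-LS = 3.78/6 = 0.6300; mean within-Imp = 1.93/3 = 0.6433.
Geometric mean = √(0.6300 × 0.6433) = 0.6366.
HTMT = 0.0867 / 0.6366 = 0.136.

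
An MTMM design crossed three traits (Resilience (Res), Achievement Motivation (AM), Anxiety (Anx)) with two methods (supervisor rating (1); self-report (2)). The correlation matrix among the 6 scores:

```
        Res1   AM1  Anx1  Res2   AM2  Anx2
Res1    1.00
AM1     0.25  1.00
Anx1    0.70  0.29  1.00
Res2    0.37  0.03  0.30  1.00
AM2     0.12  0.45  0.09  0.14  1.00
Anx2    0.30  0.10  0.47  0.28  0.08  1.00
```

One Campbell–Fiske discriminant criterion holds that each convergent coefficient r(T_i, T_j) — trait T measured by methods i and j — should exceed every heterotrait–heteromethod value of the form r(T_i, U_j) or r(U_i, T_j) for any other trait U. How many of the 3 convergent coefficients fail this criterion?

0

Each convergent coefficient versus the relevant comparison correlations:
Res (methods 1·2): 0.37 vs {0.12, 0.03, 0.30, 0.30} → pass.
AM (methods 1·2): 0.45 vs {0.03, 0.12, 0.10, 0.09} → pass.
Anx (methods 1·2): 0.47 vs {0.30, 0.30, 0.09, 0.10} → pass.
0 of 3 fail.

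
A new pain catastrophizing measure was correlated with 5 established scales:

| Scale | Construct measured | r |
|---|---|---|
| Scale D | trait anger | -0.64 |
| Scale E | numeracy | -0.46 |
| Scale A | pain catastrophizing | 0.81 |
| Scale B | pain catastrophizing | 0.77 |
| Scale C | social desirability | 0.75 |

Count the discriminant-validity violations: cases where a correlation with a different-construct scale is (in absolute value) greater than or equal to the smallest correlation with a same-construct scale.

Convergent (same construct = pain catastrophizing): Scale A, Scale B.
Smallest convergent = 0.77. Discriminant |r|: 0.64, 0.46, 0.75; count ≥ 0.77 → 0.

0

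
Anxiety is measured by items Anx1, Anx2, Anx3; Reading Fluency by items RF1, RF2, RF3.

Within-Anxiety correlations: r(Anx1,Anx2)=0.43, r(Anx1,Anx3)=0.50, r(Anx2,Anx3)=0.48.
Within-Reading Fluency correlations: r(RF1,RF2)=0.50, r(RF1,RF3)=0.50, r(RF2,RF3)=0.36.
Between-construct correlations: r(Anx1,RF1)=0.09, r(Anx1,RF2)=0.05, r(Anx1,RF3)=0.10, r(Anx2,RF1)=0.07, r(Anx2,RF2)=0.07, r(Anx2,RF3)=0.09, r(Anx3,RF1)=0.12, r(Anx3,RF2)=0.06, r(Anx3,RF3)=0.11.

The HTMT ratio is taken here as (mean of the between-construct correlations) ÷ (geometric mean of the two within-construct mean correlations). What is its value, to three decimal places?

0.183

Mean between = 0.76/9 = 0.0844.
Mean within-Anx = 1.41/3 = 0.4700; mean within-RF = 1.36/3 = 0.4533.
Geometric mean = √(0.4700 × 0.4533) = 0.4616.
HTMT = 0.0844 / 0.4616 = 0.183.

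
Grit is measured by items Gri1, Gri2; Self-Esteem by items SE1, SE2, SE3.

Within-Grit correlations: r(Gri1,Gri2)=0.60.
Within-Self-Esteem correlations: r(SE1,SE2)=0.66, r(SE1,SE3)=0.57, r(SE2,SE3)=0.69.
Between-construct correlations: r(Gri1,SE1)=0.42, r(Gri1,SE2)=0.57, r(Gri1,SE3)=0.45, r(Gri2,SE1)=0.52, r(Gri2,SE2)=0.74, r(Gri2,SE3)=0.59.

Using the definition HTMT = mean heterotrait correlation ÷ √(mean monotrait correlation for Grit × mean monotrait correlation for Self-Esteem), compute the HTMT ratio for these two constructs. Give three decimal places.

Mean heterotrait r = 3.29/6 = 0.5483.
Mean within-Gri = 0.60/1 = 0.6000; mean within-SE = 1.92/3 = 0.6400.
Geometric mean = √(0.6000 × 0.6400) = 0.6197.
HTMT = 0.5483 / 0.6197 = 0.885.

0.885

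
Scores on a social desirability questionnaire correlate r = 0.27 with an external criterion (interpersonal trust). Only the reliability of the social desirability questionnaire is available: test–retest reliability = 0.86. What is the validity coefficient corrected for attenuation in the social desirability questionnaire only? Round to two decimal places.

Single correction: r_c = r_obs / √r_xx = 0.27 / √0.86 = 0.27 / 0.9274 ≈ 0.29.

0.29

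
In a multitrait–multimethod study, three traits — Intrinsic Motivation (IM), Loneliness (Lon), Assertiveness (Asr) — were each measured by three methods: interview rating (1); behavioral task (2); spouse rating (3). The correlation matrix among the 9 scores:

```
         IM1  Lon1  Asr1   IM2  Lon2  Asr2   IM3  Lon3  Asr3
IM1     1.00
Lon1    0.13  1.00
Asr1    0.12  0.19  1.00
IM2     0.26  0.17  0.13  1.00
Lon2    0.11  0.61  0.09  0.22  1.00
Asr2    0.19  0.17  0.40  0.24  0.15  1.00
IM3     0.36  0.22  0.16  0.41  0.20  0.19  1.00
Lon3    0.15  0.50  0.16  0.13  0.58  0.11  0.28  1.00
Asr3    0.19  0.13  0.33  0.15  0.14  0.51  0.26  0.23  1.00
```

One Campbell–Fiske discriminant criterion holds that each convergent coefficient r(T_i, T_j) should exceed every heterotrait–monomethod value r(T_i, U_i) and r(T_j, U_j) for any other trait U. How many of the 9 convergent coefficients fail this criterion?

Convergent coefficients and their comparison sets:
IM (methods 1·2): 0.26 vs {0.13, 0.22, 0.12, 0.24} → pass.
IM (methods 1·3): 0.36 vs {0.13, 0.28, 0.12, 0.26} → pass.
IM (methods 2·3): 0.41 vs {0.22, 0.28, 0.24, 0.26} → pass.
Lon (methods 1·2): 0.61 vs {0.13, 0.22, 0.19, 0.15} → pass.
Lon (methods 1·3): 0.50 vs {0.13, 0.28, 0.19, 0.23} → pass.
Lon (methods 2·3): 0.58 vs {0.22, 0.28, 0.15, 0.23} → pass.
Asr (methods 1·2): 0.40 vs {0.12, 0.24, 0.19, 0.15} → pass.
Asr (methods 1·3): 0.33 vs {0.12, 0.26, 0.19, 0.23} → pass.
Asr (methods 2·3): 0.51 vs {0.24, 0.26, 0.15, 0.23} → pass.
0 of 9 fail.

0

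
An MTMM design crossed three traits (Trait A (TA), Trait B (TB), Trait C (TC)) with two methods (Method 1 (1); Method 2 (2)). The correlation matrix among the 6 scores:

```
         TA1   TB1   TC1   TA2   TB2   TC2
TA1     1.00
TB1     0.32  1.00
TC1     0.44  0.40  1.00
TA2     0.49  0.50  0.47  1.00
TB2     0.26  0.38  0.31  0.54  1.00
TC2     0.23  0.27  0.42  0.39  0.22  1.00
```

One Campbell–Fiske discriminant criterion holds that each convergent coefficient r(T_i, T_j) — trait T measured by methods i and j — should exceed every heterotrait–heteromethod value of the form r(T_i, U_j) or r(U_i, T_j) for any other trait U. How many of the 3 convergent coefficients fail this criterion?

3

Each convergent coefficient versus the relevant comparison correlations:
TA (methods 1·2): 0.49 vs {0.26, 0.50, 0.23, 0.47} → fail.
TB (methods 1·2): 0.38 vs {0.50, 0.26, 0.27, 0.31} → fail.
TC (methods 1·2): 0.42 vs {0.47, 0.23, 0.31, 0.27} → fail.
3 of 3 fail.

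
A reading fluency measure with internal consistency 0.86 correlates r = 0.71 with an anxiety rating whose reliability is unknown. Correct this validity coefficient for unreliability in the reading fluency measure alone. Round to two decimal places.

Single correction: r_c = r_obs / √r_xx = 0.71 / √0.86 = 0.71 / 0.9274 ≈ 0.77.

0.77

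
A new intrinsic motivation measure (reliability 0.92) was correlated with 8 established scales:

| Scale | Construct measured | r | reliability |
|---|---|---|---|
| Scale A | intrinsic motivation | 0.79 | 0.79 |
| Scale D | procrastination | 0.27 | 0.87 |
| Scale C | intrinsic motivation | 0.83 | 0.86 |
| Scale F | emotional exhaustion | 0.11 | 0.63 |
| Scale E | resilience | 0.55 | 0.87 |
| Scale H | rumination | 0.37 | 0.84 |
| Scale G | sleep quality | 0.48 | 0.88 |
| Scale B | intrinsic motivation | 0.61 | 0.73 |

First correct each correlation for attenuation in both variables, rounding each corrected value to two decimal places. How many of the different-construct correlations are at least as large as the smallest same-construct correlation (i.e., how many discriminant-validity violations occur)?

0

Disattenuated r (r / √(r_scale · r_new)):
  Scale A (conv): 0.79 / √(0.79·0.92) = 0.93
  Scale D (disc): 0.27 / √(0.87·0.92) = 0.30
  Scale C (conv): 0.83 / √(0.86·0.92) = 0.93
  Scale F (disc): 0.11 / √(0.63·0.92) = 0.14
  Scale E (disc): 0.55 / √(0.87·0.92) = 0.61
  Scale H (disc): 0.37 / √(0.84·0.92) = 0.42
  Scale G (disc): 0.48 / √(0.88·0.92) = 0.53
  Scale B (conv): 0.61 / √(0.73·0.92) = 0.74
Smallest convergent = 0.74. Discriminant values: 0.30, 0.14, 0.61, 0.42, 0.53; count ≥ 0.74 → 0.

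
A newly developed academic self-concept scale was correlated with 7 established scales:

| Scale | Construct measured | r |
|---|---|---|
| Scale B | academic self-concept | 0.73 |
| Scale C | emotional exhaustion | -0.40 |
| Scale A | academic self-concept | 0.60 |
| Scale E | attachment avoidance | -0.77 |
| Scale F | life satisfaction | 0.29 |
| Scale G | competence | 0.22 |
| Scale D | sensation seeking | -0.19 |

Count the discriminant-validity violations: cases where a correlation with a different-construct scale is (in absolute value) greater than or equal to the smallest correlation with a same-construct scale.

Convergent (same construct = academic self-concept): Scale B, Scale A.
Smallest convergent = 0.60. Discriminant |r|: 0.40, 0.77, 0.29, 0.22, 0.19; count ≥ 0.60 → 1.

1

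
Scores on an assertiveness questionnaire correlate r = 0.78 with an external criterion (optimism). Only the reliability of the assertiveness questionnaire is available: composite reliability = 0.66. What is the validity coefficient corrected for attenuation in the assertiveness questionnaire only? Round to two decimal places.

0.96

Single correction: r_c = r_obs / √r_xx = 0.78 / √0.66 = 0.78 / 0.8124 ≈ 0.96.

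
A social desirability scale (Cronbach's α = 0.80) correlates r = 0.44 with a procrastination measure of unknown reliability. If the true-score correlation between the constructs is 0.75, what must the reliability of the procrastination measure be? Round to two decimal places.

r_true = r_obs / √(r_xx · r_yy) ⇒ 0.75 = 0.44 / √(0.80 · r_yy).
√(0.80 · r_yy) = 0.44 / 0.75 = 0.5867; 0.80 · r_yy = 0.3442; r_yy = 0.3442 / 0.80 ≈ 0.43.

0.43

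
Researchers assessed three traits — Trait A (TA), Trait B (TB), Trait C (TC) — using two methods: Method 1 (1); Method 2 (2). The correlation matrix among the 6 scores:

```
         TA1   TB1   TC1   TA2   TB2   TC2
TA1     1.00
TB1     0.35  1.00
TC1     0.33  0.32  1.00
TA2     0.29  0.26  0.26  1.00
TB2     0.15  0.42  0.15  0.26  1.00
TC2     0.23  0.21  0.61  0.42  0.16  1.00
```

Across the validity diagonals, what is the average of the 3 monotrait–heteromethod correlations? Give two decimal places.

0.44

Convergent values: 0.29, 0.42, 0.61; mean = 1.32/3 = 0.44.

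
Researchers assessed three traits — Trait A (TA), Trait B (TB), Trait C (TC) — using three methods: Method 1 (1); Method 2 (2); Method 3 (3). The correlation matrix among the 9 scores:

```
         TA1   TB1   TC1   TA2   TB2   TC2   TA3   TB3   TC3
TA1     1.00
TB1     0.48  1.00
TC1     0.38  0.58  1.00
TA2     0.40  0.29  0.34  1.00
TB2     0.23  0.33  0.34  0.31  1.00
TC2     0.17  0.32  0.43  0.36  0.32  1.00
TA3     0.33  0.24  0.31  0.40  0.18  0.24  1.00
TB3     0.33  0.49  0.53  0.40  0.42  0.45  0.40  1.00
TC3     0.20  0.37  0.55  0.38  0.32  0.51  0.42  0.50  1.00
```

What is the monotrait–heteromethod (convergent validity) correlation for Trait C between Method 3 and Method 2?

Same trait (TC), different methods: r(TC3, TC2) = 0.51.

0.51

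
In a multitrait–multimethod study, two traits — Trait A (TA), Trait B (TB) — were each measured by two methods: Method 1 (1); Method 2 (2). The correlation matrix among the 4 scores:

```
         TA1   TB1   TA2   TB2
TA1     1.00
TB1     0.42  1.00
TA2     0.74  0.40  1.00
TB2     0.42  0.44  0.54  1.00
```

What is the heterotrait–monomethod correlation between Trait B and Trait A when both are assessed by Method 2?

0.54

Different traits, same method: r(TB2, TA2) = 0.54.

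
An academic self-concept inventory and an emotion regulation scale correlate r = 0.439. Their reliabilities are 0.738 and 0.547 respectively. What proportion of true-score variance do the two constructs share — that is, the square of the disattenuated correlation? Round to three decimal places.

Disattenuated r = 0.439 / √(0.738 × 0.547) = 0.439 / 0.6354 = 0.6909.
Shared true-score variance = 0.6909² = 0.4773 ≈ 0.477.

0.477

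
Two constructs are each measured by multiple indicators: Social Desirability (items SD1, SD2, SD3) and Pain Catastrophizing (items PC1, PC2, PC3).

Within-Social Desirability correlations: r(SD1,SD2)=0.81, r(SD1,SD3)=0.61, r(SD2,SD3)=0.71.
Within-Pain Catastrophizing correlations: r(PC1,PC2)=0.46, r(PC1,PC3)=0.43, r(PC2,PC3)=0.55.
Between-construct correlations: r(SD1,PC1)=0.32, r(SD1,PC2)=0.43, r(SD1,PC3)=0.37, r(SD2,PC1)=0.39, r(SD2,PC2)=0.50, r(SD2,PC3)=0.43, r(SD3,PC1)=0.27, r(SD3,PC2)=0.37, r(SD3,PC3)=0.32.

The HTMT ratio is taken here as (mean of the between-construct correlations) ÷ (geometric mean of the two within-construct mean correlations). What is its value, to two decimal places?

Mean between = 3.40/9 = 0.3778.
Mean within-SD = 2.13/3 = 0.7100; mean within-PC = 1.44/3 = 0.4800.
Geometric mean = √(0.7100 × 0.4800) = 0.5838.
HTMT = 0.3778 / 0.5838 = 0.65.

0.65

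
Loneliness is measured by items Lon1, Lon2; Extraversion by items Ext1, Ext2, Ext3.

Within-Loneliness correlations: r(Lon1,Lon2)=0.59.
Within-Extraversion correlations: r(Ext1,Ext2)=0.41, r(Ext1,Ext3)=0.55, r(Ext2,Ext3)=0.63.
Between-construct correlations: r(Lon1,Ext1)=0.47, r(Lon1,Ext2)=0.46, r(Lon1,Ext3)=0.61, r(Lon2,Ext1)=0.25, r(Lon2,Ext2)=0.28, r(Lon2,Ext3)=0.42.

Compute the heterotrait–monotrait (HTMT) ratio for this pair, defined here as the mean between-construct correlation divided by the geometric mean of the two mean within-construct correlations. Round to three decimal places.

Mean between = 2.49/6 = 0.4150.
Mean within-Lon = 0.59/1 = 0.5900; mean within-Ext = 1.59/3 = 0.5300.
Geometric mean = √(0.5900 × 0.5300) = 0.5592.
HTMT = 0.4150 / 0.5592 = 0.742.

0.742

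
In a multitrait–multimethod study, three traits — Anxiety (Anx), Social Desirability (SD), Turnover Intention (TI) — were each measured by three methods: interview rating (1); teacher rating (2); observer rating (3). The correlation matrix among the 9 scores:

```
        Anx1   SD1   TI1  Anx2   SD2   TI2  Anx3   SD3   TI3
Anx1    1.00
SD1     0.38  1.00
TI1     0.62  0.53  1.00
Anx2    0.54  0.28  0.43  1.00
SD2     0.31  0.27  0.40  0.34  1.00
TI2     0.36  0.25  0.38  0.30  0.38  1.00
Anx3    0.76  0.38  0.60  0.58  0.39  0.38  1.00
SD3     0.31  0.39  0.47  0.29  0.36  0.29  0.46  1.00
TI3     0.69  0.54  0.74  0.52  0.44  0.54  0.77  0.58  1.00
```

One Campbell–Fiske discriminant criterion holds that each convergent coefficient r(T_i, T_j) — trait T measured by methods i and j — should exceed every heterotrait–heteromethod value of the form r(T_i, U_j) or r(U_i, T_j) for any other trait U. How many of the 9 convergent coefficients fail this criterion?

Checking each validity diagonal entry against its comparison values:
Anx (methods 1·2): 0.54 vs {0.31, 0.28, 0.36, 0.43} → pass.
Anx (methods 1·3): 0.76 vs {0.31, 0.38, 0.69, 0.60} → pass.
Anx (methods 2·3): 0.58 vs {0.29, 0.39, 0.52, 0.38} → pass.
SD (methods 1·2): 0.27 vs {0.28, 0.31, 0.25, 0.40} → fail.
SD (methods 1·3): 0.39 vs {0.38, 0.31, 0.54, 0.47} → fail.
SD (methods 2·3): 0.36 vs {0.39, 0.29, 0.44, 0.29} → fail.
TI (methods 1·2): 0.38 vs {0.43, 0.36, 0.40, 0.25} → fail.
TI (methods 1·3): 0.74 vs {0.60, 0.69, 0.47, 0.54} → pass.
TI (methods 2·3): 0.54 vs {0.38, 0.52, 0.29, 0.44} → pass.
4 of 9 fail.

4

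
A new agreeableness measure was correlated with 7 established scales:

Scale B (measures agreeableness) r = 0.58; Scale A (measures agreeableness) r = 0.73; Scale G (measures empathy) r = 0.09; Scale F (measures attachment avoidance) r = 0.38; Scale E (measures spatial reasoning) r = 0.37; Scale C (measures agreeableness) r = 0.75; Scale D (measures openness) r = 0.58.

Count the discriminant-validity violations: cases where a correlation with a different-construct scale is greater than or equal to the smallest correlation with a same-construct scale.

1

Convergent (same construct = agreeableness): Scale B, Scale A, Scale C.
Smallest convergent = 0.58. Discriminant values: 0.09, 0.38, 0.37, 0.58; count ≥ 0.58 → 1.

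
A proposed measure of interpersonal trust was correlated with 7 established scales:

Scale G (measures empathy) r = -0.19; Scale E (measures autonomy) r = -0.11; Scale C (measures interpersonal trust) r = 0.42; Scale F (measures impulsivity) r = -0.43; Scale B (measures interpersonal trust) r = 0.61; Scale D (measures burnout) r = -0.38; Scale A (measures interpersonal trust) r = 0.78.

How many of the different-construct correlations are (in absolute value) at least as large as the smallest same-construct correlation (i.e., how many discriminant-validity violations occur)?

1

Convergent (same construct = interpersonal trust): Scale C, Scale B, Scale A.
Smallest convergent = 0.42. Discriminant |r|: 0.19, 0.11, 0.43, 0.38; count ≥ 0.42 → 1.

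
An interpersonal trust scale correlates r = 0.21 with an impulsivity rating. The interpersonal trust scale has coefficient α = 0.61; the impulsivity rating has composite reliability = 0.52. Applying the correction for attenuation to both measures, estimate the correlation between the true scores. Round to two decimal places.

0.37

r_true = r_obs / √(r_xx · r_yy) = 0.21 / √(0.61 × 0.52) = 0.21 / √0.3172 = 0.21 / 0.5632 ≈ 0.37.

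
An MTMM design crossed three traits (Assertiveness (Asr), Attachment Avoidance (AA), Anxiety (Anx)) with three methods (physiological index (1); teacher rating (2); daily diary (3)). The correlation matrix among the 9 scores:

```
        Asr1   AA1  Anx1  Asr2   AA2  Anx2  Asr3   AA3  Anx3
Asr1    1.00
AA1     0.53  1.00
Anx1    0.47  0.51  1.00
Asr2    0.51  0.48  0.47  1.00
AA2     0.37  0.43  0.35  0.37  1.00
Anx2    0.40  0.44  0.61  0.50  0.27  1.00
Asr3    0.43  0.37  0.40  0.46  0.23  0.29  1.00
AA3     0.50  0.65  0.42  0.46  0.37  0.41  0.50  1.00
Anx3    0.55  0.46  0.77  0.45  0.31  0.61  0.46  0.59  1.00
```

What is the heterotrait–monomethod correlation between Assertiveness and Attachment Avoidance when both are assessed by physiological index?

Different traits, same method: r(Asr1, AA1) = 0.53.

0.53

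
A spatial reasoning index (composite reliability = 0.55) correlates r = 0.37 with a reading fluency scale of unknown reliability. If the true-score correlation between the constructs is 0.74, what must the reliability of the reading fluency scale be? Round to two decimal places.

0.45

r_true = r_obs / √(r_xx · r_yy) ⇒ 0.74 = 0.37 / √(0.55 · r_yy).
√(0.55 · r_yy) = 0.37 / 0.74 = 0.5000; 0.55 · r_yy = 0.2500; r_yy = 0.2500 / 0.55 ≈ 0.45.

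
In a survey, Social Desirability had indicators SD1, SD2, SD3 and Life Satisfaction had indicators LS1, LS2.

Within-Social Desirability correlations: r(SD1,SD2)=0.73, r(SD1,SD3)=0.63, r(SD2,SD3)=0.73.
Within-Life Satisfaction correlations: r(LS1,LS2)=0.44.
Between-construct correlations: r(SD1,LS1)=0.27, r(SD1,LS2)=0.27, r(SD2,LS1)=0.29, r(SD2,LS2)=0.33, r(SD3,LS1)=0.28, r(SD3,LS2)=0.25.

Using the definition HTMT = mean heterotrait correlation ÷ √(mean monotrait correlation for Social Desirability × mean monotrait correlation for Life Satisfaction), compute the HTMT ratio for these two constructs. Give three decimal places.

Between-construct mean = 1.69/6 = 0.2817.
Mean within-SD = 2.09/3 = 0.6967; mean within-LS = 0.44/1 = 0.4400.
Geometric mean = √(0.6967 × 0.4400) = 0.5537.
HTMT = 0.2817 / 0.5537 = 0.509.

0.509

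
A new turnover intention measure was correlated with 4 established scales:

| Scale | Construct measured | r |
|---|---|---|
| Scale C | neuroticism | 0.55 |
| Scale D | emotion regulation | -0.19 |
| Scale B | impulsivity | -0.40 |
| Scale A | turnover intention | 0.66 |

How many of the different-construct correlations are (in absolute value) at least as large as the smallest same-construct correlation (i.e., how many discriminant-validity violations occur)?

0

Convergent (same construct = turnover intention): Scale A.
Smallest convergent = 0.66. Discriminant |r|: 0.55, 0.19, 0.40; count ≥ 0.66 → 0.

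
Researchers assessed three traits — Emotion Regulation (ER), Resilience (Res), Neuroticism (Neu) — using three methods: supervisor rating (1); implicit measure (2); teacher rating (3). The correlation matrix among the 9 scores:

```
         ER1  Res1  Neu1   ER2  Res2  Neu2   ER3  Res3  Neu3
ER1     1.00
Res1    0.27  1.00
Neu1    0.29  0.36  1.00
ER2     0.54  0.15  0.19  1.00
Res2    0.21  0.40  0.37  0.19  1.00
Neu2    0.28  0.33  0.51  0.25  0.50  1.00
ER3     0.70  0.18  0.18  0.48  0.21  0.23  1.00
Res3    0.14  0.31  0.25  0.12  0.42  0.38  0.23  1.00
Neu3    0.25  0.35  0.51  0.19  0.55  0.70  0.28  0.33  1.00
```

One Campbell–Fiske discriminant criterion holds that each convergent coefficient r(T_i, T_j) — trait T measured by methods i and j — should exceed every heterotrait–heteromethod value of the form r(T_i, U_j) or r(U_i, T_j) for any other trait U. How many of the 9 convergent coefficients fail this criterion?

Convergent coefficients and their comparison sets:
ER (methods 1·2): 0.54 vs {0.21, 0.15, 0.28, 0.19} → pass.
ER (methods 1·3): 0.70 vs {0.14, 0.18, 0.25, 0.18} → pass.
ER (methods 2·3): 0.48 vs {0.12, 0.21, 0.19, 0.23} → pass.
Res (methods 1·2): 0.40 vs {0.15, 0.21, 0.33, 0.37} → pass.
Res (methods 1·3): 0.31 vs {0.18, 0.14, 0.35, 0.25} → fail.
Res (methods 2·3): 0.42 vs {0.21, 0.12, 0.55, 0.38} → fail.
Neu (methods 1·2): 0.51 vs {0.19, 0.28, 0.37, 0.33} → pass.
Neu (methods 1·3): 0.51 vs {0.18, 0.25, 0.25, 0.35} → pass.
Neu (methods 2·3): 0.70 vs {0.23, 0.19, 0.38, 0.55} → pass.
2 of 9 fail.

2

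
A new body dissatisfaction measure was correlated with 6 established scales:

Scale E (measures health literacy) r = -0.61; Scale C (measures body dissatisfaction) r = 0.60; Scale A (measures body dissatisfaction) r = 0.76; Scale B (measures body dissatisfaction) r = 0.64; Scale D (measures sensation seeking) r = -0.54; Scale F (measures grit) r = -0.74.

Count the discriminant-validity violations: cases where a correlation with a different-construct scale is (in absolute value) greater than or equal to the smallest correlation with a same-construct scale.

2

Convergent (same construct = body dissatisfaction): Scale C, Scale A, Scale B.
Smallest convergent = 0.60. Discriminant |r|: 0.61, 0.54, 0.74; count ≥ 0.60 → 2.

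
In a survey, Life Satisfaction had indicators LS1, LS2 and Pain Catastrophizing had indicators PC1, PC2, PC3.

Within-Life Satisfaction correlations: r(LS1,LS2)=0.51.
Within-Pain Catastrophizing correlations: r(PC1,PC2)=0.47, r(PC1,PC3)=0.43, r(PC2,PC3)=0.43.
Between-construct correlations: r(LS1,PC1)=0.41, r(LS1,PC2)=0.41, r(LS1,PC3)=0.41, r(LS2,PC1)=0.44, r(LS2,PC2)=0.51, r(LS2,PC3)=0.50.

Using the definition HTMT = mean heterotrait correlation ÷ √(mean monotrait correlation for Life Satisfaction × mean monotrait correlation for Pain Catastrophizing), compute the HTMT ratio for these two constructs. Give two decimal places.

Mean between = 2.68/6 = 0.4467.
Mean within-LS = 0.51/1 = 0.5100; mean within-PC = 1.33/3 = 0.4433.
Geometric mean = √(0.5100 × 0.4433) = 0.4755.
HTMT = 0.4467 / 0.4755 = 0.94.

0.94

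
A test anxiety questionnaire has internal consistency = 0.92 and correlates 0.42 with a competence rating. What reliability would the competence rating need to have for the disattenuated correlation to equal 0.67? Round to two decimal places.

r_true = r_obs / √(r_xx · r_yy) ⇒ 0.67 = 0.42 / √(0.92 · r_yy).
√(0.92 · r_yy) = 0.42 / 0.67 = 0.6269; 0.92 · r_yy = 0.3930; r_yy = 0.3930 / 0.92 ≈ 0.43.

0.43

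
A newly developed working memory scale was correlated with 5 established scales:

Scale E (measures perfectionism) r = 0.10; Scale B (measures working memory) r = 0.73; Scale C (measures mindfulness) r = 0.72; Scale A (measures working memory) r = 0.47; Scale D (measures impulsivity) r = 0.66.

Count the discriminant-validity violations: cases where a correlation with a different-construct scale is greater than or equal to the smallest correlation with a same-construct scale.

2

Convergent (same construct = working memory): Scale B, Scale A.
Smallest convergent = 0.47. Discriminant values: 0.10, 0.72, 0.66; count ≥ 0.47 → 2.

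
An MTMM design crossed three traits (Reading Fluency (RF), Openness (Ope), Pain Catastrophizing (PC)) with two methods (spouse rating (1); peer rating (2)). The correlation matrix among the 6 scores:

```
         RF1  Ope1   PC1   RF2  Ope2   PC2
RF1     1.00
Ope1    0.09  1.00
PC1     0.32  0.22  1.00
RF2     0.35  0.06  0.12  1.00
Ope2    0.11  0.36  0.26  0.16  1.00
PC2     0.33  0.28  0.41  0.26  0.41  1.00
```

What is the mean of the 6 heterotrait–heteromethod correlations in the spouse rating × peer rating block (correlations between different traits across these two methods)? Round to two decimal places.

HTHM values (method 1 × method 2): 0.11, 0.33, 0.06, 0.28, 0.12, 0.26; mean = 1.16/6 = 0.19.

0.19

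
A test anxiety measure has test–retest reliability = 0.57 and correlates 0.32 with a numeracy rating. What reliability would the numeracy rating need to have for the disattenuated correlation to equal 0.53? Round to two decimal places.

r_true = r_obs / √(r_xx · r_yy) ⇒ 0.53 = 0.32 / √(0.57 · r_yy).
√(0.57 · r_yy) = 0.32 / 0.53 = 0.6038; 0.57 · r_yy = 0.3646; r_yy = 0.3646 / 0.57 ≈ 0.64.

0.64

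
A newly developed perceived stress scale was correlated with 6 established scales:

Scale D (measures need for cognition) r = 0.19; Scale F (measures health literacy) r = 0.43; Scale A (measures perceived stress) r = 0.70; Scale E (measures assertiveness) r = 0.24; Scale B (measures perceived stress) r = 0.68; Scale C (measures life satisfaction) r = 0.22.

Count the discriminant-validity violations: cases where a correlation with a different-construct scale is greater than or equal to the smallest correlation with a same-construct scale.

Convergent (same construct = perceived stress): Scale A, Scale B.
Smallest convergent = 0.68. Discriminant values: 0.19, 0.43, 0.24, 0.22; count ≥ 0.68 → 0.

0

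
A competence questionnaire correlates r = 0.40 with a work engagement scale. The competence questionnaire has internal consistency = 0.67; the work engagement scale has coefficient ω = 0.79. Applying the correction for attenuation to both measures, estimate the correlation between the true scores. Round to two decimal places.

0.55

r_true = r_obs / √(r_xx · r_yy) = 0.40 / √(0.67 × 0.79) = 0.40 / √0.5293 = 0.40 / 0.7275 ≈ 0.55.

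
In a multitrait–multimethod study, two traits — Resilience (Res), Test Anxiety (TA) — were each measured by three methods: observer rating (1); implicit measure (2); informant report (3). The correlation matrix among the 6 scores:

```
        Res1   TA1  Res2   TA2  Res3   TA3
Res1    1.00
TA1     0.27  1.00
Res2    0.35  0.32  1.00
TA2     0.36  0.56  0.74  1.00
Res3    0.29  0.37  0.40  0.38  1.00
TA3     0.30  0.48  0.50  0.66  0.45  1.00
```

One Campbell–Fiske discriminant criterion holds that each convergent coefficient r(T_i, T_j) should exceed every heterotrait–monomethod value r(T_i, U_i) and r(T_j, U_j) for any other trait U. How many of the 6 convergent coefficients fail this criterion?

Each convergent coefficient versus the relevant comparison correlations:
Res (methods 1·2): 0.35 vs {0.27, 0.74} → fail.
Res (methods 1·3): 0.29 vs {0.27, 0.45} → fail.
Res (methods 2·3): 0.40 vs {0.74, 0.45} → fail.
TA (methods 1·2): 0.56 vs {0.27, 0.74} → fail.
TA (methods 1·3): 0.48 vs {0.27, 0.45} → pass.
TA (methods 2·3): 0.66 vs {0.74, 0.45} → fail.
5 of 6 fail.

5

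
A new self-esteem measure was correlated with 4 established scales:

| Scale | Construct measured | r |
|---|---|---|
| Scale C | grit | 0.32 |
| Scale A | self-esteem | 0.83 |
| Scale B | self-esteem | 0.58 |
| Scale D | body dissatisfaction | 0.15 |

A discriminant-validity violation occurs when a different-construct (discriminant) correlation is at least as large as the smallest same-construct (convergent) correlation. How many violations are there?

0

Convergent (same construct = self-esteem): Scale A, Scale B.
Smallest convergent = 0.58. Discriminant values: 0.32, 0.15; count ≥ 0.58 → 0.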